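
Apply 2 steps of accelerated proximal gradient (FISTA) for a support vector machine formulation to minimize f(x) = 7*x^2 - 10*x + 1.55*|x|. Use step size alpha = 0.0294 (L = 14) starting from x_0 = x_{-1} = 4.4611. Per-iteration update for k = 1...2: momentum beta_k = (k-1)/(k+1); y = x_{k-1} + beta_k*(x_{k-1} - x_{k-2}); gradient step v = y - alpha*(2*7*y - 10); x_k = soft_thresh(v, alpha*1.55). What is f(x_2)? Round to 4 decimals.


FISTA on f(x) = 7*x^2 - 10*x + 1.55*|x|
L = 14, alpha = 0.0294
Iteration 1: beta = 0.0, y = 4.4611 + 0.0*(4.4611 - 4.4611) = 4.4611
  grad(y) = 52.4554, v = y - alpha*grad = 2.9189
  prox(v) = soft_thresh(2.9189, 0.0456) = 2.8733
Iteration 2: beta = 0.3333, y = 2.8733 + 0.3333*(2.8733 - 4.4611) = 2.3441
  grad(y) = 22.8172, v = y - alpha*grad = 1.6733
  prox(v) = soft_thresh(1.6733, 0.0456) = 1.6277
f(x_2) = 7*1.6277^2 - 10*1.6277 + 1.55*|1.6277| = 4.7917


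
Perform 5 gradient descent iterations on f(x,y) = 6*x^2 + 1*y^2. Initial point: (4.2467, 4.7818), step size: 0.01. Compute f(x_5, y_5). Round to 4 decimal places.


Gradient descent on f(x,y) = 6*x^2 + 1*y^2.
Starting point: (4.2467, 4.7818), alpha = 0.01
Step 1: grad_x = 2*6*4.2467 = 50.9604, grad_y = 2*1*4.7818 = 9.5636
  x_1 = 4.2467 - 0.01*50.9604 = 3.7371
  y_1 = 4.7818 - 0.01*9.5636 = 4.6862
Step 2: grad_x = 2*6*3.7371 = 44.8452, grad_y = 2*1*4.6862 = 9.3723
  x_2 = 3.7371 - 0.01*44.8452 = 3.2886
  y_2 = 4.6862 - 0.01*9.3723 = 4.5924
Step 3: grad_x = 2*6*3.2886 = 39.4637, grad_y = 2*1*4.5924 = 9.1849
  x_3 = 3.2886 - 0.01*39.4637 = 2.894
  y_3 = 4.5924 - 0.01*9.1849 = 4.5006
Step 4: grad_x = 2*6*2.894 = 34.7281, grad_y = 2*1*4.5006 = 9.0012
  x_4 = 2.894 - 0.01*34.7281 = 2.5467
  y_4 = 4.5006 - 0.01*9.0012 = 4.4106
Step 5: grad_x = 2*6*2.5467 = 30.5607, grad_y = 2*1*4.4106 = 8.8212
  x_5 = 2.5467 - 0.01*30.5607 = 2.2411
  y_5 = 4.4106 - 0.01*8.8212 = 4.3224
f(2.2411, 4.3224) = 6*2.2411^2 + 1*4.3224^2 = 48.8186


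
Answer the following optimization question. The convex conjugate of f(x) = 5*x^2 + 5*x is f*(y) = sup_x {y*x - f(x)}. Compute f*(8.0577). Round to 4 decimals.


f*(y) = sup_x {y*x - a*x^2 - b*x} = sup_x {(y-b)*x - a*x^2}
FOC: (y - b) - 2a*x = 0 => x* = (y - b)/(2a)
x* = (8.0577 - 5)/(2*5) = 0.3058
f*(8.0577) = (y-b)^2/(4a) = (8.0577 - 5)^2/(4*5)
= 9.3495/20 = 0.4675


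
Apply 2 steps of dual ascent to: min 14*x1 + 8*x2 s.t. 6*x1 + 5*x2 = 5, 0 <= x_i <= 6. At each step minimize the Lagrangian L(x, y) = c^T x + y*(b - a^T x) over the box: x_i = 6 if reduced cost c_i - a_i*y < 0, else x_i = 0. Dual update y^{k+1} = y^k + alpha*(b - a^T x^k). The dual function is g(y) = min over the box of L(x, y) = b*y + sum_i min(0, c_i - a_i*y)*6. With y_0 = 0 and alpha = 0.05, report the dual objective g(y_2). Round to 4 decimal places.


Dual ascent for LP: min 14*x1 + 8*x2, 6*x1 + 5*x2 = 5, 0 <= x_i <= 6
Step 1: y^k = 0.0, reduced costs: (14.0, 8.0)
  x^k = (0.0, 0.0), subgradient = b - a^T x = 5.0
  y^{k+1} = 0.0 + 0.05*5.0 = 0.25
Step 2: y^k = 0.25, reduced costs: (12.5, 6.75)
  x^k = (0.0, 0.0), subgradient = b - a^T x = 5.0
  y^{k+1} = 0.25 + 0.05*5.0 = 0.5
Dual objective at y_2 = 0.5: reduced costs (11.0, 5.5), box minimizer x = (0.0, 0.0)
g(y_2) = b*y + (c1 - a1*y)*x1 + (c2 - a2*y)*x2 = 5*0.5 + 11.0*0.0 + 5.5*0.0 = 2.5 + 0.0 + 0.0 = 2.5


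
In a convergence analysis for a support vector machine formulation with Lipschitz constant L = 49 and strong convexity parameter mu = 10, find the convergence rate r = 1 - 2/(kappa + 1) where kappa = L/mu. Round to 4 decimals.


Step 1: Compute the condition number.
kappa = L/mu = 49/10 = 4.9
Step 2: Compute the convergence rate.
r = 1 - 2/(kappa + 1) = 1 - 2*mu/(L + mu) = (L - mu)/(L + mu) = 39/59 = 0.661


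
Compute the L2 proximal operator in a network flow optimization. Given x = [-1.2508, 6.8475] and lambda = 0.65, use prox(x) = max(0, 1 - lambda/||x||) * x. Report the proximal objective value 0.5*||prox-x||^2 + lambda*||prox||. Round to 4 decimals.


Step 1: Compute ||x||.
||x|| = 6.9608
Step 2: Compute scaling factor.
scale = max(0, 1 - 0.65/6.9608) = 0.9066
Step 3: prox(x) = [-1.134, 6.2081]
||prox(x)|| = 6.3108
Step 4: Proximal objective.
0.5*||prox-x||^2 = 0.2113
lambda*||prox|| = 4.102
Total = 4.3133


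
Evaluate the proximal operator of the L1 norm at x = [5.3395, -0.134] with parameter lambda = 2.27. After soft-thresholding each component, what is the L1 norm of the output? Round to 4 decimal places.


Soft-thresholding with lambda = 2.27:
prox(5.3395) = sign(5.3395)*max(|5.3395| - 2.27, 0) = 3.0695
prox(-0.134) = sign(-0.134)*max(|-0.134| - 2.27, 0) = 0.0
prox(x) = [3.0695, 0.0]
||prox(x)||_1 = 3.0695 + 0.0 = 3.0695


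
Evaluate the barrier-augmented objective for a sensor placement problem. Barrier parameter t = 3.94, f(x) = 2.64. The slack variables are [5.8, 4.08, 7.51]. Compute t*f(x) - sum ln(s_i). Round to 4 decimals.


Step 1: Compute log-barrier.
ln values: [1.7579, 1.4061, 2.0162]
phi = -(1.7579 + 1.4061 + 2.0162) = -5.1802
Step 2: Compute augmented objective.
t*f(x) = 3.94*2.64 = 10.4016
Total = 10.4016 - 5.1802 = 5.2214


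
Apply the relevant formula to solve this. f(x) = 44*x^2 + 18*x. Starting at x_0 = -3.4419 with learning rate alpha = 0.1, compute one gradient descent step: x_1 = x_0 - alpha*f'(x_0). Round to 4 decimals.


We compute the gradient at x_0 and apply the update.
f'(x) = 88*x + 18
f'(-3.4419) = 88*-3.4419 + 18 = -284.8872
x_1 = -3.4419 - 0.1*-284.8872 = 25.0468


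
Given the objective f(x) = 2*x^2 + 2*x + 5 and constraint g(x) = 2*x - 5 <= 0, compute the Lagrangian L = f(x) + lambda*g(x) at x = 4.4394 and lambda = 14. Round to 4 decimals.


Step 1: Evaluate f(x).
f(4.4394) = 2*4.4394^2 + 2*4.4394 + 5 = 53.2953
Step 2: Evaluate g(x).
g(4.4394) = 2*4.4394 - 5 = 3.8788
Step 3: Compute Lagrangian.
L = 53.2953 + 14*3.8788 = 107.5985


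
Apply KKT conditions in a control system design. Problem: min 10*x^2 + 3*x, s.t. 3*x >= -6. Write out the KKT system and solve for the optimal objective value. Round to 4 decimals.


Step 1: Try lambda = 0 (constraint inactive).
Stationarity: 2*10*x + 3 = 0
x* = -3/(2*10) = -0.15
Check constraint: 3*-0.15 = -0.45 >= -6 -- satisfied.
Step 2: Compute optimal value.
f(x*) = 10*(-0.15)^2 + 3*(-0.15) = -0.225


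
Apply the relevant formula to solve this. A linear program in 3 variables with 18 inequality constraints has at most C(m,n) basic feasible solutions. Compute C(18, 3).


Each vertex corresponds to some choice of n active constraints out of m, so the number of vertices is at most C(m, n) = m! / (n!(m-n)!).
m = 18, n = 3
Numerator: 18 * 17 * 16
Denominator: 3! = 6
C(18, 3) = 816


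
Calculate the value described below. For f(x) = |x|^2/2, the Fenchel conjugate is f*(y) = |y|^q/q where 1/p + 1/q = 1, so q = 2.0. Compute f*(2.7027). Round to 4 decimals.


The conjugate exponent q satisfies 1/p + 1/q = 1.
p = 2, so q = 2/(2 - 1) = 2.0
|y|^q = 2.7027^2.0 = 7.3046
f*(2.7027) = 7.3046 / 2.0 = 3.6523


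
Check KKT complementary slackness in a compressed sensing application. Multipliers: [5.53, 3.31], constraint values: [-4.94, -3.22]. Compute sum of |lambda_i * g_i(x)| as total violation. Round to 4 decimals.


KKT complementary slackness check:
lambda_1 * g_1 = 5.53 * -4.94 = -27.3182
lambda_2 * g_2 = 3.31 * -3.22 = -10.6582
Total violation = 27.3182 + 10.6582 = 37.9764


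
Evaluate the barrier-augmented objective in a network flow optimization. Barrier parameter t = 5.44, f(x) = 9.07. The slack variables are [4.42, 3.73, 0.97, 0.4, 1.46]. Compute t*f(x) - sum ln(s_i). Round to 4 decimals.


Step 1: Compute log-barrier.
ln values: [1.4861, 1.3164, -0.0305, -0.9163, 0.3784]
phi = -(1.4861 + 1.3164 - 0.0305 - 0.9163 + 0.3784) = -2.2342
Step 2: Compute augmented objective.
t*f(x) = 5.44*9.07 = 49.3408
Total = 49.3408 - 2.2342 = 47.1066


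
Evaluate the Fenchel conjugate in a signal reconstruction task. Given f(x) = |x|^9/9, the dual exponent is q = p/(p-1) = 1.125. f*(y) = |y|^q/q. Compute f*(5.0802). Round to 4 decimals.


The conjugate exponent q satisfies 1/p + 1/q = 1.
p = 9, so q = 9/(9 - 1) = 1.125
|y|^q = 5.0802^1.125 = 6.2247
f*(5.0802) = 6.2247 / 1.125 = 5.533


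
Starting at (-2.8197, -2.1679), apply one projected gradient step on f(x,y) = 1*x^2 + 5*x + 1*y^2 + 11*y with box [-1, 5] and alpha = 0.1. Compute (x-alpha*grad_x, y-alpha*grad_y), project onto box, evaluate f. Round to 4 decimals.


Step 1: Compute gradient at (-2.8197, -2.1679).
grad_x = 2*1*-2.8197 + 5 = -0.6394
grad_y = 2*1*-2.1679 + 11 = 6.6642
Step 2: Gradient step.
x_raw = -2.8197 - 0.1*-0.6394 = -2.7558
y_raw = -2.1679 - 0.1*6.6642 = -2.8343
Step 3: Project onto [-1, 5].
x_proj = clip(-2.7558) = -1.0
y_proj = clip(-2.8343) = -1.0
Step 4: Evaluate f.
f(-1.0, -1.0) = -14.0


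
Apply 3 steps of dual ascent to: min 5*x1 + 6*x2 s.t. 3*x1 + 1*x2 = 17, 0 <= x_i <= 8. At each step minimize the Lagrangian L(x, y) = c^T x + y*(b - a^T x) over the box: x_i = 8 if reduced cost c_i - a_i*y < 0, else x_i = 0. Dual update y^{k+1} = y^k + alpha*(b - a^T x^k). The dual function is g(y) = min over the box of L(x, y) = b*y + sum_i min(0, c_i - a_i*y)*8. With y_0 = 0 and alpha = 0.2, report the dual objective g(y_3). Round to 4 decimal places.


Dual ascent for LP: min 5*x1 + 6*x2, 3*x1 + 1*x2 = 17, 0 <= x_i <= 8
Step 1: y^k = 0.0, reduced costs: (5.0, 6.0)
  x^k = (0.0, 0.0), subgradient = b - a^T x = 17.0
  y^{k+1} = 0.0 + 0.2*17.0 = 3.4
Step 2: y^k = 3.4, reduced costs: (-5.2, 2.6)
  x^k = (8.0, 0.0), subgradient = b - a^T x = -7.0
  y^{k+1} = 3.4 + 0.2*-7.0 = 2.0
Step 3: y^k = 2.0, reduced costs: (-1.0, 4.0)
  x^k = (8.0, 0.0), subgradient = b - a^T x = -7.0
  y^{k+1} = 2.0 + 0.2*-7.0 = 0.6
Dual objective at y_3 = 0.6: reduced costs (3.2, 5.4), box minimizer x = (0.0, 0.0)
g(y_3) = b*y + (c1 - a1*y)*x1 + (c2 - a2*y)*x2 = 17*0.6 + 3.2*0.0 + 5.4*0.0 = 10.2 + 0.0 + 0.0 = 10.2


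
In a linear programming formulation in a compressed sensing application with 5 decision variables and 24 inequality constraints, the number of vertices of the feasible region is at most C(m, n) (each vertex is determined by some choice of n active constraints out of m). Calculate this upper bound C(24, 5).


Each vertex corresponds to some choice of n active constraints out of m, so the number of vertices is at most C(m, n) = m! / (n!(m-n)!).
m = 24, n = 5
Numerator: 24 * 23 * 22 * 21 * 20
Denominator: 5! = 120
C(24, 5) = 42504


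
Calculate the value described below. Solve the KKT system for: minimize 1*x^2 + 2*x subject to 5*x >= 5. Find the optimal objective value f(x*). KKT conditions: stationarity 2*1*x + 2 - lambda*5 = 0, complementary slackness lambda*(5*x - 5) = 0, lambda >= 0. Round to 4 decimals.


Step 1: Try lambda = 0 (constraint inactive).
x_unc = -2/(2*1) = -1.0
Check: 5*-1.0 = -5.0 < 5 -- violated!
Step 2: Constraint must be active: 5*x = 5
x* = 5/5 = 1.0
lambda = (2*1*1.0 + 2)/5 = 0.8
Step 3: Compute optimal value.
f(x*) = 1*1.0^2 + 2*1.0 = 3.0


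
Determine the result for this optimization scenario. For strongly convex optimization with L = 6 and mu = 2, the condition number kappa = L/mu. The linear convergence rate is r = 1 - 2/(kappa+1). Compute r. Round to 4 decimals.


Step 1: Compute the condition number.
kappa = L/mu = 6/2 = 3.0
Step 2: Compute the convergence rate.
r = 1 - 2/(kappa + 1) = 1 - 2*mu/(L + mu) = (L - mu)/(L + mu) = 4/8 = 0.5


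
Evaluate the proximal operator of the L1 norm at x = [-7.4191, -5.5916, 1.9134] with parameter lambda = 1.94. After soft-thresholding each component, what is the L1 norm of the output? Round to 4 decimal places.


Soft-thresholding with lambda = 1.94:
prox(-7.4191) = sign(-7.4191)*max(|-7.4191| - 1.94, 0) = -5.4791
prox(-5.5916) = sign(-5.5916)*max(|-5.5916| - 1.94, 0) = -3.6516
prox(1.9134) = sign(1.9134)*max(|1.9134| - 1.94, 0) = 0.0
prox(x) = [-5.4791, -3.6516, 0.0]
||prox(x)||_1 = 5.4791 + 3.6516 + 0.0 = 9.1307


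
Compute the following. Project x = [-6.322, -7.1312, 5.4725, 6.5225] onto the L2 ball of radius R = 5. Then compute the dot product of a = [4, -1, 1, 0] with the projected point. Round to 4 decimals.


Step 1: Compute ||x|| (intermediates to 6 decimals).
||x|| = sqrt((-6.322)^2 + (-7.1312)^2 + 5.4725^2 + 6.5225^2) = 12.779396
Step 2: Project.
Since ||x|| > R, scale = R/||x|| = 5/12.779396 = 0.391255, proj(x) = scale * x
proj(x) = [-2.473514, -2.790118, 2.141143, 2.551961]
Step 3: Dot product.
a^T * proj(x) = 4*(-2.473514) - 1*(-2.790118) + 1*2.141143 + 0*2.551961 = -4.9628


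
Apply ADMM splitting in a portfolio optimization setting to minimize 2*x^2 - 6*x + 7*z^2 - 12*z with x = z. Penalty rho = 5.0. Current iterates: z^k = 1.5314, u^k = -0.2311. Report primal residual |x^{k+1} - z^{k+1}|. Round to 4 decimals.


ADMM iteration with rho = 5.0, z^k = 1.5314, u^k = -0.2311
Step 1: x-update.
Minimize 2*x^2 - 6*x + (5.0/2)*(x - 1.5314 - 0.2311)^2
FOC: (2*2 + 5.0)*x = 6 + 5.0*(1.5314 + 0.2311)
x^{k+1} = 1.6458
Step 2: z-update.
Minimize 7*z^2 - 12*z + (5.0/2)*(1.6458 - z - 0.2311)^2
FOC: (2*7 + 5.0)*z = 12 + 5.0*(1.6458 - 0.2311)
z^{k+1} = 1.0039
Step 3: u-update.
u^{k+1} = -0.2311 + 1.6458 - 1.0039 = 0.4109
Step 4: Primal residual = |1.6458 - 1.0039| = 0.642


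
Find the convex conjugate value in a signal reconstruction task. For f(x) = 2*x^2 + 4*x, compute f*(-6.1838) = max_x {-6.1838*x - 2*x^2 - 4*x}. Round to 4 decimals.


f*(y) = sup_x {y*x - a*x^2 - b*x} = sup_x {(y-b)*x - a*x^2}
FOC: (y - b) - 2a*x = 0 => x* = (y - b)/(2a)
x* = (-6.1838 - 4)/(2*2) = -2.546
f*(-6.1838) = (y-b)^2/(4a) = (-6.1838 - 4)^2/(4*2)
= 103.7098/8 = 12.9637


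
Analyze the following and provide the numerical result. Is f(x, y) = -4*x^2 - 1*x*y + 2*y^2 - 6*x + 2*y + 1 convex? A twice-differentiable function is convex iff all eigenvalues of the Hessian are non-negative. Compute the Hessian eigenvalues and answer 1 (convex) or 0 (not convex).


The Hessian of f(x,y) = -4*x^2 - 1*x*y + 2*y^2 - 6*x + 2*y + 1 is:
H = [[-8, -1], [-1, 4]]
Trace = -8 + 4 = -4
Determinant = -8*4 - (-1)^2 = -33
Discriminant = (-4)^2 - 4*-33 = 148.0
Eigenvalues: lambda_1 = -8.0828, lambda_2 = 4.0828
The function is not convex.

0


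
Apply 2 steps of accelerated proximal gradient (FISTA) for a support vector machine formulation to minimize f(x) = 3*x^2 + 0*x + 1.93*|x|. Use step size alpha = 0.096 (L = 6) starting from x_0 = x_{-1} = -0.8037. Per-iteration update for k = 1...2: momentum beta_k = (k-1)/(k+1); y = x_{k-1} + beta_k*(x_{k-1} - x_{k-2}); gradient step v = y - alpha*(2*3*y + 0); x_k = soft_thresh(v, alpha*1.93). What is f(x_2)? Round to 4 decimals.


FISTA on f(x) = 3*x^2 + 0*x + 1.93*|x|
L = 6, alpha = 0.096
Iteration 1: beta = 0.0, y = -0.8037 + 0.0*(-0.8037 + 0.8037) = -0.8037
  grad(y) = -4.8222, v = y - alpha*grad = -0.3408
  prox(v) = soft_thresh(-0.3408, 0.1853) = -0.1555
Iteration 2: beta = 0.3333, y = -0.1555 + 0.3333*(-0.1555 + 0.8037) = 0.0606
  grad(y) = 0.3635, v = y - alpha*grad = 0.0257
  prox(v) = soft_thresh(0.0257, 0.1853) = 0.0
f(x_2) = 3*0.0^2 + 0*0.0 + 1.93*|0.0| = 0.0


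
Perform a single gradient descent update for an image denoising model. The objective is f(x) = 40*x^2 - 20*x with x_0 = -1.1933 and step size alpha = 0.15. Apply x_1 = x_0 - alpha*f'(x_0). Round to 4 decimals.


We compute the gradient at x_0 and apply the update.
f'(x) = 80*x - 20
f'(-1.1933) = 80*-1.1933 - 20 = -115.464
x_1 = -1.1933 - 0.15*-115.464 = 16.1263


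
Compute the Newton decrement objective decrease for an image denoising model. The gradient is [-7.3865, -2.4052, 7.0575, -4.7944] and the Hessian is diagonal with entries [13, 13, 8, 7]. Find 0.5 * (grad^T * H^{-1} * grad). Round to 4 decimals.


Step 1: H is diagonal, so H^(-1) * g = [-0.5682, -0.185, 0.8822, -0.6849].
Step 2: g^T H^(-1) g = sum_i g_i^2 / H_ii
  = (-7.3865)^2/13 + (-2.4052)^2/13 + (7.0575)^2/8 + (-4.7944)^2/7
  = 4.197 + 0.445 + 6.226 + 3.2838 = 14.1517
Step 3: Objective decrease = 0.5 * g^T H^(-1) g = 7.0759


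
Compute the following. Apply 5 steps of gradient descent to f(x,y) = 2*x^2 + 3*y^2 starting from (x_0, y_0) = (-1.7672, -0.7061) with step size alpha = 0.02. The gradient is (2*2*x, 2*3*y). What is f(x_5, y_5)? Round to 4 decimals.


Gradient descent on f(x,y) = 2*x^2 + 3*y^2.
Starting point: (-1.7672, -0.7061), alpha = 0.02
Step 1: grad_x = 2*2*-1.7672 = -7.0688, grad_y = 2*3*-0.7061 = -4.2366
  x_1 = -1.7672 - 0.02*-7.0688 = -1.6258
  y_1 = -0.7061 - 0.02*-4.2366 = -0.6214
Step 2: grad_x = 2*2*-1.6258 = -6.5033, grad_y = 2*3*-0.6214 = -3.7282
  x_2 = -1.6258 - 0.02*-6.5033 = -1.4958
  y_2 = -0.6214 - 0.02*-3.7282 = -0.5468
Step 3: grad_x = 2*2*-1.4958 = -5.983, grad_y = 2*3*-0.5468 = -3.2808
  x_3 = -1.4958 - 0.02*-5.983 = -1.3761
  y_3 = -0.5468 - 0.02*-3.2808 = -0.4812
Step 4: grad_x = 2*2*-1.3761 = -5.5044, grad_y = 2*3*-0.4812 = -2.8871
  x_4 = -1.3761 - 0.02*-5.5044 = -1.266
  y_4 = -0.4812 - 0.02*-2.8871 = -0.4234
Step 5: grad_x = 2*2*-1.266 = -5.064, grad_y = 2*3*-0.4234 = -2.5407
  x_5 = -1.266 - 0.02*-5.064 = -1.1647
  y_5 = -0.4234 - 0.02*-2.5407 = -0.3726
f(-1.1647, -0.3726) = 2*(-1.1647)^2 + 3*(-0.3726)^2 = 3.1297


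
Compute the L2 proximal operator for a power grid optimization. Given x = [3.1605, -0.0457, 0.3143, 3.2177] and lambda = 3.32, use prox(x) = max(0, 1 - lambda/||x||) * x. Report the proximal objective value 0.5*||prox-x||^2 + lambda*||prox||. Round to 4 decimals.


Step 1: Compute ||x||.
||x|| = 4.5214
Step 2: Compute scaling factor.
scale = max(0, 1 - 3.32/4.5214) = 0.2657
Step 3: prox(x) = [0.8398, -0.0121, 0.0835, 0.855]
||prox(x)|| = 1.2014
Step 4: Proximal objective.
0.5*||prox-x||^2 = 5.5112
lambda*||prox|| = 3.9886
Total = 9.4999


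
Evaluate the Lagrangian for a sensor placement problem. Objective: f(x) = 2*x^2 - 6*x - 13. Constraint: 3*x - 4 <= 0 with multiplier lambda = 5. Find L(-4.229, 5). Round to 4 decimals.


Step 1: Evaluate f(x).
f(-4.229) = 2*(-4.229)^2 - 6*(-4.229) - 13 = 48.1429
Step 2: Evaluate g(x).
g(-4.229) = 3*-4.229 - 4 = -16.687
Step 3: Compute Lagrangian.
L = 48.1429 + 5*-16.687 = -35.2921


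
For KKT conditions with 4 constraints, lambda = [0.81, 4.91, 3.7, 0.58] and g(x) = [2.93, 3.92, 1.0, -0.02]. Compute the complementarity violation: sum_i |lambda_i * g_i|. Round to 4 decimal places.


KKT complementary slackness check:
lambda_1 * g_1 = 0.81 * 2.93 = 2.3733
lambda_2 * g_2 = 4.91 * 3.92 = 19.2472
lambda_3 * g_3 = 3.7 * 1.0 = 3.7
lambda_4 * g_4 = 0.58 * -0.02 = -0.0116
Total violation = 2.3733 + 19.2472 + 3.7 + 0.0116 = 25.3321


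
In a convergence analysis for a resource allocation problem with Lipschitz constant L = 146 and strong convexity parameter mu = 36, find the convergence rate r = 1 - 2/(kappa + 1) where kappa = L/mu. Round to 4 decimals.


Step 1: Compute the condition number.
kappa = L/mu = 146/36 = 4.0556
Step 2: Compute the convergence rate.
r = 1 - 2/(kappa + 1) = 1 - 2*mu/(L + mu) = (L - mu)/(L + mu) = 110/182 = 0.6044


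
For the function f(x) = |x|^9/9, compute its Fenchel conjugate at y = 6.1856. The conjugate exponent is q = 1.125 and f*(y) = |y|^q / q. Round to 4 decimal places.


The conjugate exponent q satisfies 1/p + 1/q = 1.
p = 9, so q = 9/(9 - 1) = 1.125
|y|^q = 6.1856^1.125 = 7.7679
f*(6.1856) = 7.7679 / 1.125 = 6.9048


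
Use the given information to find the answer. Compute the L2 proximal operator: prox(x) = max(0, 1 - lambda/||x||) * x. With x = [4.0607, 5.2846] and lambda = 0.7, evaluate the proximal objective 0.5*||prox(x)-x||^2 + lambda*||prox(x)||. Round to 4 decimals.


Step 1: Compute ||x||.
||x|| = 6.6646
Step 2: Compute scaling factor.
scale = max(0, 1 - 0.7/6.6646) = 0.895
Step 3: prox(x) = [3.6342, 4.7295]
||prox(x)|| = 5.9646
Step 4: Proximal objective.
0.5*||prox-x||^2 = 0.245
lambda*||prox|| = 4.1752
Total = 4.4202


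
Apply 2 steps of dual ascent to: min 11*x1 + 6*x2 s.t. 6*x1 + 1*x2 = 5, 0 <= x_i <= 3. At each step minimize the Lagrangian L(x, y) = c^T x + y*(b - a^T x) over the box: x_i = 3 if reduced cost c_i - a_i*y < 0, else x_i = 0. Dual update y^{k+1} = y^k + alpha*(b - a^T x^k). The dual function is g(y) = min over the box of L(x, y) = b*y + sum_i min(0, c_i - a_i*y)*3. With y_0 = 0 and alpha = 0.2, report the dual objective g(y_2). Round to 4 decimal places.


Dual ascent for LP: min 11*x1 + 6*x2, 6*x1 + 1*x2 = 5, 0 <= x_i <= 3
Step 1: y^k = 0.0, reduced costs: (11.0, 6.0)
  x^k = (0.0, 0.0), subgradient = b - a^T x = 5.0
  y^{k+1} = 0.0 + 0.2*5.0 = 1.0
Step 2: y^k = 1.0, reduced costs: (5.0, 5.0)
  x^k = (0.0, 0.0), subgradient = b - a^T x = 5.0
  y^{k+1} = 1.0 + 0.2*5.0 = 2.0
Dual objective at y_2 = 2.0: reduced costs (-1.0, 4.0), box minimizer x = (3.0, 0.0)
g(y_2) = b*y + (c1 - a1*y)*x1 + (c2 - a2*y)*x2 = 5*2.0 + (-1.0)*3.0 + 4.0*0.0 = 10.0 - 3.0 + 0.0 = 7.0


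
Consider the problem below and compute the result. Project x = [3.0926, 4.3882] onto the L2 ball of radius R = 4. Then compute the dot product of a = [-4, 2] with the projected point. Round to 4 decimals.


Step 1: Compute ||x|| (intermediates to 6 decimals).
||x|| = sqrt(3.0926^2 + 4.3882^2) = 5.36847
Step 2: Project.
Since ||x|| > R, scale = R/||x|| = 4/5.36847 = 0.745091, proj(x) = scale * x
proj(x) = [2.304268, 3.269608]
Step 3: Dot product.
a^T * proj(x) = -4*2.304268 + 2*3.269608 = -2.6779


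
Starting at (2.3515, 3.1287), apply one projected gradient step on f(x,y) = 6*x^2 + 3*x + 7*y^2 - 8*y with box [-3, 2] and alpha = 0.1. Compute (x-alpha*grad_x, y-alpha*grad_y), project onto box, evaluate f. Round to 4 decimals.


Step 1: Compute gradient at (2.3515, 3.1287).
grad_x = 2*6*2.3515 + 3 = 31.218
grad_y = 2*7*3.1287 - 8 = 35.8018
Step 2: Gradient step.
x_raw = 2.3515 - 0.1*31.218 = -0.7703
y_raw = 3.1287 - 0.1*35.8018 = -0.4515
Step 3: Project onto [-3, 2].
x_proj = clip(-0.7703) = -0.7703
y_proj = clip(-0.4515) = -0.4515
Step 4: Evaluate f.
f(-0.7703, -0.4515) = 6.288


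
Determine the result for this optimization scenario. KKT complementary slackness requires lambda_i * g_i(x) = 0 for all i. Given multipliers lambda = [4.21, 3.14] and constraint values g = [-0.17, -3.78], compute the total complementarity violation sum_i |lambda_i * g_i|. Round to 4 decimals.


KKT complementary slackness check:
lambda_1 * g_1 = 4.21 * -0.17 = -0.7157
lambda_2 * g_2 = 3.14 * -3.78 = -11.8692
Total violation = 0.7157 + 11.8692 = 12.5849


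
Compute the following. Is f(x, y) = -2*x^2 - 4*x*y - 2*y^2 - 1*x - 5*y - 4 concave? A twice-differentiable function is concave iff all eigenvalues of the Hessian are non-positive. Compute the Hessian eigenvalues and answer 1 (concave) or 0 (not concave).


The Hessian of f(x,y) = -2*x^2 - 4*x*y - 2*y^2 - 1*x - 5*y - 4 is:
H = [[-4, -4], [-4, -4]]
Trace = -4 - 4 = -8
Determinant = -4*-4 - (-4)^2 = 0
Discriminant = (-8)^2 - 4*0 = 64.0
Eigenvalues: lambda_1 = -8.0, lambda_2 = 0.0
The function is concave.

1


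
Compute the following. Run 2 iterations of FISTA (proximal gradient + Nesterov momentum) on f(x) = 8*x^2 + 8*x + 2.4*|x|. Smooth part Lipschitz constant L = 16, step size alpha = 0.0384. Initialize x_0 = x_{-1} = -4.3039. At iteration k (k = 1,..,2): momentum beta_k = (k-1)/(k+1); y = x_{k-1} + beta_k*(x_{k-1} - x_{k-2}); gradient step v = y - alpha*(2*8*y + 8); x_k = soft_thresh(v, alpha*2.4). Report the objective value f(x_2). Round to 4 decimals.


FISTA on f(x) = 8*x^2 + 8*x + 2.4*|x|
L = 16, alpha = 0.0384
Iteration 1: beta = 0.0, y = -4.3039 + 0.0*(-4.3039 + 4.3039) = -4.3039
  grad(y) = -60.8624, v = y - alpha*grad = -1.9668
  prox(v) = soft_thresh(-1.9668, 0.0922) = -1.8746
Iteration 2: beta = 0.3333, y = -1.8746 + 0.3333*(-1.8746 + 4.3039) = -1.0649
  grad(y) = -9.0378, v = y - alpha*grad = -0.7178
  prox(v) = soft_thresh(-0.7178, 0.0922) = -0.6257
f(x_2) = 8*(-0.6257)^2 + 8*(-0.6257) + 2.4*|-0.6257| = -0.3721


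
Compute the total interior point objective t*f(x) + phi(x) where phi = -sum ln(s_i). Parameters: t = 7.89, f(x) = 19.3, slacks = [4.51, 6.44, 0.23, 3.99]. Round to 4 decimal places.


Step 1: Compute log-barrier.
ln values: [1.5063, 1.8625, -1.4697, 1.3838]
phi = -(1.5063 + 1.8625 - 1.4697 + 1.3838) = -3.2829
Step 2: Compute augmented objective.
t*f(x) = 7.89*19.3 = 152.277
Total = 152.277 - 3.2829 = 148.9941


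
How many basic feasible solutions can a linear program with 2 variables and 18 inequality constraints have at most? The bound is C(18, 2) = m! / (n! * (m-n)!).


Each vertex corresponds to some choice of n active constraints out of m, so the number of vertices is at most C(m, n) = m! / (n!(m-n)!).
m = 18, n = 2
Numerator: 18 * 17
Denominator: 2! = 2
C(18, 2) = 153


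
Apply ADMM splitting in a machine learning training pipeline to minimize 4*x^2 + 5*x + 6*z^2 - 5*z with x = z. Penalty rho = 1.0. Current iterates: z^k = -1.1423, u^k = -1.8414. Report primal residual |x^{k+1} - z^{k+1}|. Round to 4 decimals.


ADMM iteration with rho = 1.0, z^k = -1.1423, u^k = -1.8414
Step 1: x-update.
Minimize 4*x^2 + 5*x + (1.0/2)*(x + 1.1423 - 1.8414)^2
FOC: (2*4 + 1.0)*x = -5 + 1.0*(-1.1423 + 1.8414)
x^{k+1} = -0.4779
Step 2: z-update.
Minimize 6*z^2 - 5*z + (1.0/2)*(-0.4779 - z - 1.8414)^2
FOC: (2*6 + 1.0)*z = 5 + 1.0*(-0.4779 - 1.8414)
z^{k+1} = 0.2062
Step 3: u-update.
u^{k+1} = -1.8414 - 0.4779 - 0.2062 = -2.5255
Step 4: Primal residual = |-0.4779 - 0.2062| = 0.6841


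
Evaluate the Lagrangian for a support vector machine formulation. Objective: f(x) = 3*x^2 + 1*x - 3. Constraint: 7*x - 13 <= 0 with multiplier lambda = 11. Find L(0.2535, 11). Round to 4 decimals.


Step 1: Evaluate f(x).
f(0.2535) = 3*0.2535^2 + 1*0.2535 - 3 = -2.5537
Step 2: Evaluate g(x).
g(0.2535) = 7*0.2535 - 13 = -11.2255
Step 3: Compute Lagrangian.
L = -2.5537 + 11*-11.2255 = -126.0342


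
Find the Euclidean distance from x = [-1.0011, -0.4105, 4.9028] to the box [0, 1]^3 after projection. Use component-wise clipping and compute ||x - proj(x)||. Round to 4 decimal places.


Project each component onto [0, 1].
clip(-1.0011) = 0.0, clip(-0.4105) = 0.0, clip(4.9028) = 1.0
Projection = [0.0, 0.0, 1.0]
Squared diffs: [1.0022, 0.1685, 15.2318]
Distance = sqrt(16.4025) = 4.05


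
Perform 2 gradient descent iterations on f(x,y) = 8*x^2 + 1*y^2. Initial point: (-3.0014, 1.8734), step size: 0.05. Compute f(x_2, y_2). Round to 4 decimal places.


Gradient descent on f(x,y) = 8*x^2 + 1*y^2.
Starting point: (-3.0014, 1.8734), alpha = 0.05
Step 1: grad_x = 2*8*-3.0014 = -48.0224, grad_y = 2*1*1.8734 = 3.7468
  x_1 = -3.0014 - 0.05*-48.0224 = -0.6003
  y_1 = 1.8734 - 0.05*3.7468 = 1.6861
Step 2: grad_x = 2*8*-0.6003 = -9.6045, grad_y = 2*1*1.6861 = 3.3721
  x_2 = -0.6003 - 0.05*-9.6045 = -0.1201
  y_2 = 1.6861 - 0.05*3.3721 = 1.5175
f(-0.1201, 1.5175) = 8*(-0.1201)^2 + 1*1.5175^2 = 2.418


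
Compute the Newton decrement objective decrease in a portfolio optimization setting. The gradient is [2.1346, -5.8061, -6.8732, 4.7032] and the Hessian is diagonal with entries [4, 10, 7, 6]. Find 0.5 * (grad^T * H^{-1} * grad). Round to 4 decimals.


Step 1: H is diagonal, so H^(-1) * g = [0.5337, -0.5806, -0.9819, 0.7839].
Step 2: g^T H^(-1) g = sum_i g_i^2 / H_ii
  = (2.1346)^2/4 + (-5.8061)^2/10 + (-6.8732)^2/7 + (4.7032)^2/6
  = 1.1391 + 3.3711 + 6.7487 + 3.6867 = 14.9456
Step 3: Objective decrease = 0.5 * g^T H^(-1) g = 7.4728


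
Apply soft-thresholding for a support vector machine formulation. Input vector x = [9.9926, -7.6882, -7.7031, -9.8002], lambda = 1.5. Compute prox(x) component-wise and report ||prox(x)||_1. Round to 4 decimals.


Soft-thresholding with lambda = 1.5:
prox(9.9926) = sign(9.9926)*max(|9.9926| - 1.5, 0) = 8.4926
prox(-7.6882) = sign(-7.6882)*max(|-7.6882| - 1.5, 0) = -6.1882
prox(-7.7031) = sign(-7.7031)*max(|-7.7031| - 1.5, 0) = -6.2031
prox(-9.8002) = sign(-9.8002)*max(|-9.8002| - 1.5, 0) = -8.3002
prox(x) = [8.4926, -6.1882, -6.2031, -8.3002]
||prox(x)||_1 = 8.4926 + 6.1882 + 6.2031 + 8.3002 = 29.1841


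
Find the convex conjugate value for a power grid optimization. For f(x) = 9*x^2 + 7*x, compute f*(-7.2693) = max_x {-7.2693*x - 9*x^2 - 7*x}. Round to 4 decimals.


f*(y) = sup_x {y*x - a*x^2 - b*x} = sup_x {(y-b)*x - a*x^2}
FOC: (y - b) - 2a*x = 0 => x* = (y - b)/(2a)
x* = (-7.2693 - 7)/(2*9) = -0.7927
f*(-7.2693) = (y-b)^2/(4a) = (-7.2693 - 7)^2/(4*9)
= 203.6129/36 = 5.6559


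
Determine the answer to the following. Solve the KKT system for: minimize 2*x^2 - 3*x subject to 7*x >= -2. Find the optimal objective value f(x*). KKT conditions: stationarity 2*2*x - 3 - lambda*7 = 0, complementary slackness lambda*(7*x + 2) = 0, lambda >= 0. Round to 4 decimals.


Step 1: Try lambda = 0 (constraint inactive).
Stationarity: 2*2*x - 3 = 0
x* = 3/(2*2) = 0.75
Check constraint: 7*0.75 = 5.25 >= -2 -- satisfied.
Step 2: Compute optimal value.
f(x*) = 2*0.75^2 - 3*0.75 = -1.125


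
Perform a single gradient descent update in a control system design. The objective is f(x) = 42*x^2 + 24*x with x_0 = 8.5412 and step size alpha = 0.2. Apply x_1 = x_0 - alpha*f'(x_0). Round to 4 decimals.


We compute the gradient at x_0 and apply the update.
f'(x) = 84*x + 24
f'(8.5412) = 84*8.5412 + 24 = 741.4608
x_1 = 8.5412 - 0.2*741.4608 = -139.751


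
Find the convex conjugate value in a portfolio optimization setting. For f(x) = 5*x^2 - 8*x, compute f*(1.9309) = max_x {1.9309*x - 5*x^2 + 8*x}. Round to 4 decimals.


f*(y) = sup_x {y*x - a*x^2 - b*x} = sup_x {(y-b)*x - a*x^2}
FOC: (y - b) - 2a*x = 0 => x* = (y - b)/(2a)
x* = (1.9309 + 8)/(2*5) = 0.9931
f*(1.9309) = (y-b)^2/(4a) = (1.9309 + 8)^2/(4*5)
= 98.6228/20 = 4.9311


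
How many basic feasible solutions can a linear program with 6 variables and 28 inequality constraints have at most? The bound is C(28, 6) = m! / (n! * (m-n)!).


Each vertex corresponds to some choice of n active constraints out of m, so the number of vertices is at most C(m, n) = m! / (n!(m-n)!).
m = 28, n = 6
Numerator: 28 * 27 * 26 * 25 * 24 * 23
Denominator: 6! = 720
C(28, 6) = 376740


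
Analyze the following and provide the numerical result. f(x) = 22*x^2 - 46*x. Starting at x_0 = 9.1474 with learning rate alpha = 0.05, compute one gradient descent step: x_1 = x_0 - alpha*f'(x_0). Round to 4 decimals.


We compute the gradient at x_0 and apply the update.
f'(x) = 44*x - 46
f'(9.1474) = 44*9.1474 - 46 = 356.4856
x_1 = 9.1474 - 0.05*356.4856 = -8.6769


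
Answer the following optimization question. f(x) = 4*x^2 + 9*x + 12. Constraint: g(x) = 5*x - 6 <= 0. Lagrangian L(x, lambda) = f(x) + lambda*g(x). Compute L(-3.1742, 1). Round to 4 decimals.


Step 1: Evaluate f(x).
f(-3.1742) = 4*(-3.1742)^2 + 9*(-3.1742) + 12 = 23.7344
Step 2: Evaluate g(x).
g(-3.1742) = 5*-3.1742 - 6 = -21.871
Step 3: Compute Lagrangian.
L = 23.7344 + 1*-21.871 = 1.8634


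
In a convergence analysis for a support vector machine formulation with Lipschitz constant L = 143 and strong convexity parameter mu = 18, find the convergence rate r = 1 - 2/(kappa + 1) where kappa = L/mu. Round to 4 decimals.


Step 1: Compute the condition number.
kappa = L/mu = 143/18 = 7.9444
Step 2: Compute the convergence rate.
r = 1 - 2/(kappa + 1) = 1 - 2*mu/(L + mu) = (L - mu)/(L + mu) = 125/161 = 0.7764


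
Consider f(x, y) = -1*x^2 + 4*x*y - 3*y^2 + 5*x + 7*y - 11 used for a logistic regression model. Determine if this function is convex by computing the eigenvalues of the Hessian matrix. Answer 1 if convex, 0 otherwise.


The Hessian of f(x,y) = -1*x^2 + 4*x*y - 3*y^2 + 5*x + 7*y - 11 is:
H = [[-2, 4], [4, -6]]
Trace = -2 - 6 = -8
Determinant = -2*-6 - (4)^2 = -4
Discriminant = (-8)^2 - 4*-4 = 80.0
Eigenvalues: lambda_1 = -8.4721, lambda_2 = 0.4721
The function is not convex.

0


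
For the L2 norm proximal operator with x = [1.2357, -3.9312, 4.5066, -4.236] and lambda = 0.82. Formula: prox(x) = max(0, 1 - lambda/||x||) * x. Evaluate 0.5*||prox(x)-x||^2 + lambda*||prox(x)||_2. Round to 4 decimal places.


Step 1: Compute ||x||.
||x|| = 7.432
Step 2: Compute scaling factor.
scale = max(0, 1 - 0.82/7.432) = 0.8897
Step 3: prox(x) = [1.0994, -3.4975, 4.0094, -3.7686]
||prox(x)|| = 6.612
Step 4: Proximal objective.
0.5*||prox-x||^2 = 0.3362
lambda*||prox|| = 5.4218
Total = 5.758


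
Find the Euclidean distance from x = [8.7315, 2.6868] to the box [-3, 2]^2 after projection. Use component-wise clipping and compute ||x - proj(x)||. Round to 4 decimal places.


Project each component onto [-3, 2].
clip(8.7315) = 2.0, clip(2.6868) = 2.0
Projection = [2.0, 2.0]
Squared diffs: [45.3131, 0.4717]
Distance = sqrt(45.7848) = 6.7664


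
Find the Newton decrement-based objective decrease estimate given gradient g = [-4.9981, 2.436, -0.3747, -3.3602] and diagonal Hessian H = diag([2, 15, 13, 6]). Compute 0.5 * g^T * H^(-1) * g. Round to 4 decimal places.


Step 1: H is diagonal, so H^(-1) * g = [-2.4991, 0.1624, -0.0288, -0.56].
Step 2: g^T H^(-1) g = sum_i g_i^2 / H_ii
  = (-4.9981)^2/2 + (2.436)^2/15 + (-0.3747)^2/13 + (-3.3602)^2/6
  = 12.4905 + 0.3956 + 0.0108 + 1.8818 = 14.7787
Step 3: Objective decrease = 0.5 * g^T H^(-1) g = 7.3894


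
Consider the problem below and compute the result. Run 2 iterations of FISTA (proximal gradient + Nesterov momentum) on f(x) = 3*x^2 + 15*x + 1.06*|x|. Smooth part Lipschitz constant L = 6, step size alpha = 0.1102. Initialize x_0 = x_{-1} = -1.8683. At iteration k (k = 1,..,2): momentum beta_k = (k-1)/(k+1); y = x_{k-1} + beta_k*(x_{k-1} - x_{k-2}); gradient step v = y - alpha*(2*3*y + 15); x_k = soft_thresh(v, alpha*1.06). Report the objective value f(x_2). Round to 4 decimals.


FISTA on f(x) = 3*x^2 + 15*x + 1.06*|x|
L = 6, alpha = 0.1102
Iteration 1: beta = 0.0, y = -1.8683 + 0.0*(-1.8683 + 1.8683) = -1.8683
  grad(y) = 3.7902, v = y - alpha*grad = -2.286
  prox(v) = soft_thresh(-2.286, 0.1168) = -2.1692
Iteration 2: beta = 0.3333, y = -2.1692 + 0.3333*(-2.1692 + 1.8683) = -2.2695
  grad(y) = 1.3833, v = y - alpha*grad = -2.4219
  prox(v) = soft_thresh(-2.4219, 0.1168) = -2.3051
f(x_2) = 3*(-2.3051)^2 + 15*(-2.3051) + 1.06*|-2.3051| = -16.1926


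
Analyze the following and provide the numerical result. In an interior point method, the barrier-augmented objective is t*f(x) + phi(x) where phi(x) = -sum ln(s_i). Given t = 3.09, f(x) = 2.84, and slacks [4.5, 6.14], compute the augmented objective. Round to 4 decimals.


Step 1: Compute log-barrier.
ln values: [1.5041, 1.8148]
phi = -(1.5041 + 1.8148) = -3.3189
Step 2: Compute augmented objective.
t*f(x) = 3.09*2.84 = 8.7756
Total = 8.7756 - 3.3189 = 5.4567


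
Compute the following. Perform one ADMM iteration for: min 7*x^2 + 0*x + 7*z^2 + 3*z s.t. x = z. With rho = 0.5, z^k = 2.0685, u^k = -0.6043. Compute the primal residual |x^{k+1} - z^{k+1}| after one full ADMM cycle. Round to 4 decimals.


ADMM iteration with rho = 0.5, z^k = 2.0685, u^k = -0.6043
Step 1: x-update.
Minimize 7*x^2 + 0*x + (0.5/2)*(x - 2.0685 - 0.6043)^2
FOC: (2*7 + 0.5)*x = 0 + 0.5*(2.0685 + 0.6043)
x^{k+1} = 0.0922
Step 2: z-update.
Minimize 7*z^2 + 3*z + (0.5/2)*(0.0922 - z - 0.6043)^2
FOC: (2*7 + 0.5)*z = -3 + 0.5*(0.0922 - 0.6043)
z^{k+1} = -0.2246
Step 3: u-update.
u^{k+1} = -0.6043 + 0.0922 + 0.2246 = -0.2876
Step 4: Primal residual = |0.0922 + 0.2246| = 0.3167


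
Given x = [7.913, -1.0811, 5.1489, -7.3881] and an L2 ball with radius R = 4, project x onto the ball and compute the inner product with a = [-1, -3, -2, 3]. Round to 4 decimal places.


Step 1: Compute ||x|| (intermediates to 6 decimals).
||x|| = sqrt(7.913^2 + (-1.0811)^2 + 5.1489^2 + (-7.3881)^2) = 12.036592
Step 2: Project.
Since ||x|| > R, scale = R/||x|| = 4/12.036592 = 0.33232, proj(x) = scale * x
proj(x) = [2.629648, -0.359271, 1.711082, -2.455213]
Step 3: Dot product.
a^T * proj(x) = -1*2.629648 - 3*(-0.359271) - 2*1.711082 + 3*(-2.455213) = -12.3396


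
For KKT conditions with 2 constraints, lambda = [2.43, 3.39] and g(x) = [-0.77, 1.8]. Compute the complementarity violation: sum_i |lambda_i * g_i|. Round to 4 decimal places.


KKT complementary slackness check:
lambda_1 * g_1 = 2.43 * -0.77 = -1.8711
lambda_2 * g_2 = 3.39 * 1.8 = 6.102
Total violation = 1.8711 + 6.102 = 7.9731


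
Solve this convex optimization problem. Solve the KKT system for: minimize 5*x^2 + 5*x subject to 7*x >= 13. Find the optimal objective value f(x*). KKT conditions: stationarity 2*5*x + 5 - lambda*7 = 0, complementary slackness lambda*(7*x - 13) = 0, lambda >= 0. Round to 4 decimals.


Step 1: Try lambda = 0 (constraint inactive).
x_unc = -5/(2*5) = -0.5
Check: 7*-0.5 = -3.5 < 13 -- violated!
Step 2: Constraint must be active: 7*x = 13
x* = 13/7 = 1.8571 (rounded; the exact value 13/7 is used below)
lambda = (2*5*(13/7) + 5)/7 = 3.3673
Step 3: Compute optimal value.
f(x*) = 5*(13/7)^2 + 5*(13/7) = 26.5306


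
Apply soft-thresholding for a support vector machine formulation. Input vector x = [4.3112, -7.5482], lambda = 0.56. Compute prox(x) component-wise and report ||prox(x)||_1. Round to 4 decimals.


Soft-thresholding with lambda = 0.56:
prox(4.3112) = sign(4.3112)*max(|4.3112| - 0.56, 0) = 3.7512
prox(-7.5482) = sign(-7.5482)*max(|-7.5482| - 0.56, 0) = -6.9882
prox(x) = [3.7512, -6.9882]
||prox(x)||_1 = 3.7512 + 6.9882 = 10.7394


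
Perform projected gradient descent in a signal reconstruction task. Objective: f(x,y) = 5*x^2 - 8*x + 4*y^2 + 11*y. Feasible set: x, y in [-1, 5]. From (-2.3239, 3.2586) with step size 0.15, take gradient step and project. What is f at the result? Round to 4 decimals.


Step 1: Compute gradient at (-2.3239, 3.2586).
grad_x = 2*5*-2.3239 - 8 = -31.239
grad_y = 2*4*3.2586 + 11 = 37.0688
Step 2: Gradient step.
x_raw = -2.3239 - 0.15*-31.239 = 2.362
y_raw = 3.2586 - 0.15*37.0688 = -2.3017
Step 3: Project onto [-1, 5].
x_proj = clip(2.362) = 2.362
y_proj = clip(-2.3017) = -1.0
Step 4: Evaluate f.
f(2.362, -1.0) = 1.9984


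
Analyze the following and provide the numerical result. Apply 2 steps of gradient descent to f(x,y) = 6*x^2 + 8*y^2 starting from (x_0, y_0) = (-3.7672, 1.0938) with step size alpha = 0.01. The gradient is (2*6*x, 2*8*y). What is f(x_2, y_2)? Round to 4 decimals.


Gradient descent on f(x,y) = 6*x^2 + 8*y^2.
Starting point: (-3.7672, 1.0938), alpha = 0.01
Step 1: grad_x = 2*6*-3.7672 = -45.2064, grad_y = 2*8*1.0938 = 17.5008
  x_1 = -3.7672 - 0.01*-45.2064 = -3.3151
  y_1 = 1.0938 - 0.01*17.5008 = 0.9188
Step 2: grad_x = 2*6*-3.3151 = -39.7816, grad_y = 2*8*0.9188 = 14.7007
  x_2 = -3.3151 - 0.01*-39.7816 = -2.9173
  y_2 = 0.9188 - 0.01*14.7007 = 0.7718
f(-2.9173, 0.7718) = 6*(-2.9173)^2 + 8*0.7718^2 = 55.8297


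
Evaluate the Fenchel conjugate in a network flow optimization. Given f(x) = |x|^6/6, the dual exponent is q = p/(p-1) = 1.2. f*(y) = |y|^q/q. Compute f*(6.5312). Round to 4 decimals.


The conjugate exponent q satisfies 1/p + 1/q = 1.
p = 6, so q = 6/(6 - 1) = 1.2
|y|^q = 6.5312^1.2 = 9.5059
f*(6.5312) = 9.5059 / 1.2 = 7.9216


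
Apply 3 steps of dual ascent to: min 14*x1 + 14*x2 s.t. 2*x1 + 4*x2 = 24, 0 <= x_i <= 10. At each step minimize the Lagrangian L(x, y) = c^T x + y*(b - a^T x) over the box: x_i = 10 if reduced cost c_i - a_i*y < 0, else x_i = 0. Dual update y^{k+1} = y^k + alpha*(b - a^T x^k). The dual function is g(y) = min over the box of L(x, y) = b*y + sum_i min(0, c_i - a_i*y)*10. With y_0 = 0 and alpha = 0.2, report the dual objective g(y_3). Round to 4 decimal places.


Dual ascent for LP: min 14*x1 + 14*x2, 2*x1 + 4*x2 = 24, 0 <= x_i <= 10
Step 1: y^k = 0.0, reduced costs: (14.0, 14.0)
  x^k = (0.0, 0.0), subgradient = b - a^T x = 24.0
  y^{k+1} = 0.0 + 0.2*24.0 = 4.8
Step 2: y^k = 4.8, reduced costs: (4.4, -5.2)
  x^k = (0.0, 10.0), subgradient = b - a^T x = -16.0
  y^{k+1} = 4.8 + 0.2*-16.0 = 1.6
Step 3: y^k = 1.6, reduced costs: (10.8, 7.6)
  x^k = (0.0, 0.0), subgradient = b - a^T x = 24.0
  y^{k+1} = 1.6 + 0.2*24.0 = 6.4
Dual objective at y_3 = 6.4: reduced costs (1.2, -11.6), box minimizer x = (0.0, 10.0)
g(y_3) = b*y + (c1 - a1*y)*x1 + (c2 - a2*y)*x2 = 24*6.4 + 1.2*0.0 + (-11.6)*10.0 = 153.6 + 0.0 - 116.0 = 37.6


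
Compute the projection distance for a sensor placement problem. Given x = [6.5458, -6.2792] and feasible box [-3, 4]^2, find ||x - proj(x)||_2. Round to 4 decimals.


Project each component onto [-3, 4].
clip(6.5458) = 4.0, clip(-6.2792) = -3.0
Projection = [4.0, -3.0]
Squared diffs: [6.4811, 10.7532]
Distance = sqrt(17.2343) = 4.1514
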